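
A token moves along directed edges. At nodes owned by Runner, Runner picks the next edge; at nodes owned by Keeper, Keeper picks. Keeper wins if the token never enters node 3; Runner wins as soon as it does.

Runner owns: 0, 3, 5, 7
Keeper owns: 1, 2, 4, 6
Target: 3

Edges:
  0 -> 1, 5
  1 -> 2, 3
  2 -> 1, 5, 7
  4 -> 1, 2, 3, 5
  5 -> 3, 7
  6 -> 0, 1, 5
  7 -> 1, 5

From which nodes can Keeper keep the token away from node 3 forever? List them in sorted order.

A0 = {3}
A1: add {5} — 5 (Runner) has 5→3.
A2: add {0, 7} — 0 (Runner) has 0→5; 7 (Runner) has 7→5.
A3 = A2; e.g. 1 (Keeper) can still go to 2. Fixed point.
Runner's attractor = {0, 3, 5, 7}; Keeper avoids the target exactly from the complement.

1, 2, 4, 6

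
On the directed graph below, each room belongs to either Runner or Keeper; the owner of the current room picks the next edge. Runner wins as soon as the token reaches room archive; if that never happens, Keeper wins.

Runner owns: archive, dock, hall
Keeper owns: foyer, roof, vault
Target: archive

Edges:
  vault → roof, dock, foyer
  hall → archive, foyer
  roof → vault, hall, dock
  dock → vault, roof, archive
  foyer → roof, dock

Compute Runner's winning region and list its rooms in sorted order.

A0 = {archive}
A1: add {dock, hall} — hall (Runner) has hall→archive; dock (Runner) has dock→archive.
A2 = A1; e.g. vault (Keeper) can still go to roof. Fixed point.
Runner's winning region = {archive, dock, hall}.

archive, dock, hall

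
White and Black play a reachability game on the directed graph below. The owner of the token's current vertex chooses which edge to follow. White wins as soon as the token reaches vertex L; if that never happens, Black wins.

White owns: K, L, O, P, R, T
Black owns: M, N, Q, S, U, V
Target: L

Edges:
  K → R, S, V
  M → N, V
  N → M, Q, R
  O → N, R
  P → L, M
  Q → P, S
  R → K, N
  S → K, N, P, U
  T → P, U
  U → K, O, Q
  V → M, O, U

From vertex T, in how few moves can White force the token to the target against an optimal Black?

2

A0 = {L}
A1: add {P} — P (White) has P→L.
A2: add {T} — T (White) has T→P.
A3 = A2; e.g. K (White) has no edge into A2. Fixed point.
T enters the attractor at level 2, so White can force the target in 2 moves from there.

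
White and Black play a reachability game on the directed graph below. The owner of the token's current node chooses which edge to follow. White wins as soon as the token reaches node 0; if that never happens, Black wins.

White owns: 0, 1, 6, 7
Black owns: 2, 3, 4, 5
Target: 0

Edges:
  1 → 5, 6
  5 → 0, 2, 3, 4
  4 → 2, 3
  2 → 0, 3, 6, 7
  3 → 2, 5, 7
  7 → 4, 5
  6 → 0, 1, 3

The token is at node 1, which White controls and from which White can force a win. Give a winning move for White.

6

A0 = {0}
A1: add {6} — 6 (White) has 6→0.
A2: add {1} — 1 (White) has 1→6.
A3 = A2; e.g. 2 (Black) can still go to 3. Fixed point.
From 1, successor 6 is in the attractor (rank 1); the other successor 5 is not.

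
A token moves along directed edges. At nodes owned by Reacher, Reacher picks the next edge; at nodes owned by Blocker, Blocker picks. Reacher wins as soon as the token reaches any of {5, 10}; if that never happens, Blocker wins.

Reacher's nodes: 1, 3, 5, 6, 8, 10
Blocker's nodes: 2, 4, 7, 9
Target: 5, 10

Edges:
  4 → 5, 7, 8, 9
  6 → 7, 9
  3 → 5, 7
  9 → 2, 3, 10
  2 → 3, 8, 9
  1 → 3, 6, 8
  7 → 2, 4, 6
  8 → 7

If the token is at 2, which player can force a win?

Blocker

A0 = {5, 10}
A1: add {3} — 3 (Reacher) has 3→5.
A2: add {1} — 1 (Reacher) has 1→3.
A3 = A2; e.g. 2 (Blocker) can still go to 8. Fixed point.
2 never enters the attractor, so Blocker can avoid the target forever.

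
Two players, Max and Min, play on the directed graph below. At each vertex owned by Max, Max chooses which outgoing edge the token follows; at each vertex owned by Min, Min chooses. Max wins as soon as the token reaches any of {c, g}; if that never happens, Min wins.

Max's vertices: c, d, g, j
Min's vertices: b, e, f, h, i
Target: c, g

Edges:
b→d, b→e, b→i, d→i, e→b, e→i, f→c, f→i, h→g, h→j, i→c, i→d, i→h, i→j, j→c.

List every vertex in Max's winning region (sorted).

c, g, h, j

A0 = {c, g}
A1: add {j} — j (Max) has j→c.
A2: add {h} — h (Min): all of {g, j} already in.
A3 = A2; e.g. b (Min) can still go to d. Fixed point.
Max's winning region = {c, g, h, j}.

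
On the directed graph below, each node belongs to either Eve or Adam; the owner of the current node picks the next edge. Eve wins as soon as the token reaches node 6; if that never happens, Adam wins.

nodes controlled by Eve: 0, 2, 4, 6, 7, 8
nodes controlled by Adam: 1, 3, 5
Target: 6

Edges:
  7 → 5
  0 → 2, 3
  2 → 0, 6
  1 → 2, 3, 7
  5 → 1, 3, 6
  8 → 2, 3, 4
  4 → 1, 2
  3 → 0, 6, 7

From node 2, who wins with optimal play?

Eve

A0 = {6}
A1: add {2} — 2 (Eve) has 2→6.
2 ∈ A1, so Eve can force the target.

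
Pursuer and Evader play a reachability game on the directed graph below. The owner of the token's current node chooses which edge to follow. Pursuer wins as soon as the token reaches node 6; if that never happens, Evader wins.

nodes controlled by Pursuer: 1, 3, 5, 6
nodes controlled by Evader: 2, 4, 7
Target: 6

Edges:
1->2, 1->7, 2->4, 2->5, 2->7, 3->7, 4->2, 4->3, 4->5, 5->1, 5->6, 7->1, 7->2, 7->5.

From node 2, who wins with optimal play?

A0 = {6}
A1: add {5} — 5 (Pursuer) has 5→6.
A2 = A1; e.g. 1 (Pursuer) has no edge into A1. Fixed point.
2 never enters the attractor, so Evader can avoid the target forever.

Evader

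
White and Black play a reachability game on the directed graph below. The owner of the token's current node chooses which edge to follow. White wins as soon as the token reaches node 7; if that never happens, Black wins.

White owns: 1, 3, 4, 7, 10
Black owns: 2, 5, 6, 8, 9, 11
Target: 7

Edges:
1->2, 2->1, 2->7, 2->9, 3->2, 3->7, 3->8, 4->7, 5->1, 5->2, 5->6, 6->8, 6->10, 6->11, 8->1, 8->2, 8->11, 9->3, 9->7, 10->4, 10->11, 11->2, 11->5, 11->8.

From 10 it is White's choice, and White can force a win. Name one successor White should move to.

4

A0 = {7}
A1: add {3, 4} — 3 (White) has 3→7; 4 (White) has 4→7.
A2: add {9, 10} — 9 (Black): all of {3, 7} already in; 10 (White) has 10→4.
A3 = A2; e.g. 1 (White) has no edge into A2. Fixed point.
From 10, successor 4 is in the attractor (rank 1); the other successor 11 is not.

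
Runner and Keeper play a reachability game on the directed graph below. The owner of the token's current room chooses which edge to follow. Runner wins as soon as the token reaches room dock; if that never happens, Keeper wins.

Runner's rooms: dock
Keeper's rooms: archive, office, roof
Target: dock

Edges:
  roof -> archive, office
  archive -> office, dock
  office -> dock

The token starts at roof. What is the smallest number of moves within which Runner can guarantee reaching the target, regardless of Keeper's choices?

A0 = {dock}
A1: add {office} — office (Keeper): all of {dock} already in.
A2: add {archive} — archive (Keeper): all of {office, dock} already in.
A3: add {roof} — roof (Keeper): all of {archive, office} already in.
A3 = all vertices. Fixed point.
roof enters the attractor at level 3, so Runner can force the target in 3 moves from there.

3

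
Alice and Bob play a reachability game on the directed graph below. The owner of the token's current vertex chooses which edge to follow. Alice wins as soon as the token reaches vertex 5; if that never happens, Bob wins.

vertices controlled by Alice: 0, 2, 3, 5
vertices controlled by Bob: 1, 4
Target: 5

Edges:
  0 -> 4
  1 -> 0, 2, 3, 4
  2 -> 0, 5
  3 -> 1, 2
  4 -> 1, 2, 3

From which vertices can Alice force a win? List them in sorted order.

2, 3, 5

A0 = {5}
A1: add {2} — 2 (Alice) has 2→5.
A2: add {3} — 3 (Alice) has 3→2.
A3 = A2; e.g. 0 (Alice) has no edge into A2. Fixed point.
Alice's winning region = {2, 3, 5}.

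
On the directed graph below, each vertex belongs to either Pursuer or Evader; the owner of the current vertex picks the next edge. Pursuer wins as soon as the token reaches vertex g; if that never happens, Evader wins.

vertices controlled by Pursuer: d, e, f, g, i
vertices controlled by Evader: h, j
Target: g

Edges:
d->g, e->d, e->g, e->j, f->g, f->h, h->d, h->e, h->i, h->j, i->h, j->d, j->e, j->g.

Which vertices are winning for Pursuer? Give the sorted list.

A0 = {g}
A1: add {d, e, f} — d (Pursuer) has d→g; e (Pursuer) has e→g; f (Pursuer) has f→g.
A2: add {j} — j (Evader): all of {d, e, g} already in.
A3 = A2; e.g. h (Evader) can still go to i. Fixed point.
Pursuer's winning region = {d, e, f, g, j}.

d, e, f, g, j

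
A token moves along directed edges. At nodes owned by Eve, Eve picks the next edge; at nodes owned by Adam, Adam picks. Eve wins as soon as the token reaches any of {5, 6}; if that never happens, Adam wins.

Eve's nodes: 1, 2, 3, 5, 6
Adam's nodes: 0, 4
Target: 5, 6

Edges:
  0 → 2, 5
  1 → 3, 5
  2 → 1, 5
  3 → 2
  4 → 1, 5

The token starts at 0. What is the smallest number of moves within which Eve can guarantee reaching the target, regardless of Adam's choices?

2

A0 = {5, 6}
A1: add {1, 2} — 1 (Eve) has 1→5; 2 (Eve) has 2→5.
A2: add {0, 3, 4} — 0 (Adam): all of {2, 5} already in; 3 (Eve) has 3→2; 4 (Adam): all of {1, 5} already in.
A2 = all vertices. Fixed point.
0 enters the attractor at level 2, so Eve can force the target in 2 moves from there.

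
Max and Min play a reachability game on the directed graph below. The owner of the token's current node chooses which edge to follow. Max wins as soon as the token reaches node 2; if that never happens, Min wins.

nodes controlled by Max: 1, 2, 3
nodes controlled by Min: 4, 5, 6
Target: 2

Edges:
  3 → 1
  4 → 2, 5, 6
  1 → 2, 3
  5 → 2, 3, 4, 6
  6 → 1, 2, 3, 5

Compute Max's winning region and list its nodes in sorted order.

1, 2, 3

A0 = {2}
A1: add {1} — 1 (Max) has 1→2.
A2: add {3} — 3 (Max) has 3→1.
A3 = A2; e.g. 4 (Min) can still go to 5. Fixed point.
Max's winning region = {1, 2, 3}.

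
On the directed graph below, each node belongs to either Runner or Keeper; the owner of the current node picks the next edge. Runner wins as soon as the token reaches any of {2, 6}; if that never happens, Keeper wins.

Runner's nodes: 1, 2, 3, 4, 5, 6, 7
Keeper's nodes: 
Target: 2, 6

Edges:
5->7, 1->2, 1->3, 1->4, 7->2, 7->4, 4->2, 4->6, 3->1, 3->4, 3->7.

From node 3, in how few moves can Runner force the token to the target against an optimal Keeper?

A0 = {2, 6}
A1: add {1, 4, 7} — 1 (Runner) has 1→2; 4 (Runner) has 4→2; 7 (Runner) has 7→2.
A2: add {3, 5} — 3 (Runner) has 3→1; 5 (Runner) has 5→7.
A2 = all vertices. Fixed point.
3 enters the attractor at level 2, so Runner can force the target in 2 moves from there.

2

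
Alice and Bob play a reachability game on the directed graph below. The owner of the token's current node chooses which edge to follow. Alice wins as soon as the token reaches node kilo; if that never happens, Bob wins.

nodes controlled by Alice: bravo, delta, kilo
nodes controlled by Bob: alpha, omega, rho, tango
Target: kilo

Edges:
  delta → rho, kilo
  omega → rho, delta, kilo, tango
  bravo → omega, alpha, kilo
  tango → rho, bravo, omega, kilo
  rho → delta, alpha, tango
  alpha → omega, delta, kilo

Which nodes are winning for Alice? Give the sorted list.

bravo, delta, kilo

A0 = {kilo}
A1: add {bravo, delta} — bravo (Alice) has bravo→kilo; delta (Alice) has delta→kilo.
A2 = A1; e.g. rho (Bob) can still go to alpha. Fixed point.
Alice's winning region = {bravo, delta, kilo}.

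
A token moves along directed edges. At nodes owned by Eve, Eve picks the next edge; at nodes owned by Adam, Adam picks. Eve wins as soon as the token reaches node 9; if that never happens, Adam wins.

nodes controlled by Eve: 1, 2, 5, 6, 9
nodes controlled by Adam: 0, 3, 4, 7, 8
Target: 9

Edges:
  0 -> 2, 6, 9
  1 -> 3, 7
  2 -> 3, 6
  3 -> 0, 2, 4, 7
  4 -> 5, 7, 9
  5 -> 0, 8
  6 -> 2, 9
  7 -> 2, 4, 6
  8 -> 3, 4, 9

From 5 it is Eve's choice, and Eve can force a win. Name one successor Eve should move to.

0

A0 = {9}
A1: add {6} — 6 (Eve) has 6→9.
A2: add {2} — 2 (Eve) has 2→6.
A3: add {0} — 0 (Adam): all of {2, 6, 9} already in.
A4: add {5} — 5 (Eve) has 5→0.
A5 = A4; e.g. 1 (Eve) has no edge into A4. Fixed point.
From 5, successor 0 is in the attractor (rank 3); the other successor 8 is not.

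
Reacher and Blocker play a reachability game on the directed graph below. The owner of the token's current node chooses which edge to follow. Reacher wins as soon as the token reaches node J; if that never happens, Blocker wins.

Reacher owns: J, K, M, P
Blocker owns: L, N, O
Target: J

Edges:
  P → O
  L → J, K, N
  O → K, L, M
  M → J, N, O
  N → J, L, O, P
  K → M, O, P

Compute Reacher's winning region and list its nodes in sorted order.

A0 = {J}
A1: add {M} — M (Reacher) has M→J.
A2: add {K} — K (Reacher) has K→M.
A3 = A2; e.g. L (Blocker) can still go to N. Fixed point.
Reacher's winning region = {J, K, M}.

J, K, M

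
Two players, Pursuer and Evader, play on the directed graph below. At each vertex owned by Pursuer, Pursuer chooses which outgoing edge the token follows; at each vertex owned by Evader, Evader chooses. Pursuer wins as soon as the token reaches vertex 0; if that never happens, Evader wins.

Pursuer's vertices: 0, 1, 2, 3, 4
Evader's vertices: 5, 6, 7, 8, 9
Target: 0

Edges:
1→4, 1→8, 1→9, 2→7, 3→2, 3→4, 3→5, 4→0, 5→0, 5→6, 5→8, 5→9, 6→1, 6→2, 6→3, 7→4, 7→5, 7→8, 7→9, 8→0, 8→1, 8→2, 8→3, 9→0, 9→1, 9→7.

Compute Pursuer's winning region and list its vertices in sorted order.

A0 = {0}
A1: add {4} — 4 (Pursuer) has 4→0.
A2: add {1, 3} — 1 (Pursuer) has 1→4; 3 (Pursuer) has 3→4.
A3 = A2; e.g. 2 (Pursuer) has no edge into A2. Fixed point.
Pursuer's winning region = {0, 1, 3, 4}.

0, 1, 3, 4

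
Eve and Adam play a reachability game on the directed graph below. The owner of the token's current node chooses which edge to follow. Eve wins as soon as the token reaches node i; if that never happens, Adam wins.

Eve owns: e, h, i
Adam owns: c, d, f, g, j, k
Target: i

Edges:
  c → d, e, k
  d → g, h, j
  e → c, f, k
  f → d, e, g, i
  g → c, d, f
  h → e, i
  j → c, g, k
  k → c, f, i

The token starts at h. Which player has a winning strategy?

A0 = {i}
A1: add {h} — h (Eve) has h→i.
A2 = A1; e.g. c (Adam) can still go to d. Fixed point.
h ∈ A1, so Eve can force the target.

Eve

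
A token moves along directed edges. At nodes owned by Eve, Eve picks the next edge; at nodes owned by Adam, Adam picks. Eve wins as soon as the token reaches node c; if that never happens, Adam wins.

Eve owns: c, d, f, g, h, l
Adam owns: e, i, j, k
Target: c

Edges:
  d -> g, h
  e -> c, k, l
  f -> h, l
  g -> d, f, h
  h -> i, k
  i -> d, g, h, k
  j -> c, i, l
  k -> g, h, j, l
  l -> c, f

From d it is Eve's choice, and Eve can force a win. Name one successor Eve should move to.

A0 = {c}
A1: add {l} — l (Eve) has l→c.
A2: add {f} — f (Eve) has f→l.
A3: add {g} — g (Eve) has g→f.
A4: add {d} — d (Eve) has d→g.
A5 = A4; e.g. e (Adam) can still go to k. Fixed point.
From d, successor g is in the attractor (rank 3); the other successor h is not.

g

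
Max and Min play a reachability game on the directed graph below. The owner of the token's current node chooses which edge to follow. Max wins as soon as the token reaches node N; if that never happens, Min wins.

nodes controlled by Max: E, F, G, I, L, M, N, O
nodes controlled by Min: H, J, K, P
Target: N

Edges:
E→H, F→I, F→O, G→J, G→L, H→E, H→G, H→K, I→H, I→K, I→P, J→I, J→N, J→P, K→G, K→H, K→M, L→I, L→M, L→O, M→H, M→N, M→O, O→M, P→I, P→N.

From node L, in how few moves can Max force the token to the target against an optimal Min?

2

A0 = {N}
A1: add {M} — M (Max) has M→N.
A2: add {L, O} — L (Max) has L→M; O (Max) has O→M.
L enters the attractor at level 2, so Max can force the target in 2 moves from there.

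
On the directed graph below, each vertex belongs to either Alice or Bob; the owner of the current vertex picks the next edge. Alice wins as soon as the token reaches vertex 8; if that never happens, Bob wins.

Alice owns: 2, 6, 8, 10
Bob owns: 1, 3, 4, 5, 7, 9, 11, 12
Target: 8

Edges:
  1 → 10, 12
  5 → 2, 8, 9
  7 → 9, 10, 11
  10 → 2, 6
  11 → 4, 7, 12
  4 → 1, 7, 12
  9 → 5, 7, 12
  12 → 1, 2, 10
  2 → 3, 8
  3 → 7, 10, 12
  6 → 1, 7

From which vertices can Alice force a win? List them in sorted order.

A0 = {8}
A1: add {2} — 2 (Alice) has 2→8.
A2: add {10} — 10 (Alice) has 10→2.
A3 = A2; e.g. 1 (Bob) can still go to 12. Fixed point.
Alice's winning region = {2, 8, 10}.

2, 8, 10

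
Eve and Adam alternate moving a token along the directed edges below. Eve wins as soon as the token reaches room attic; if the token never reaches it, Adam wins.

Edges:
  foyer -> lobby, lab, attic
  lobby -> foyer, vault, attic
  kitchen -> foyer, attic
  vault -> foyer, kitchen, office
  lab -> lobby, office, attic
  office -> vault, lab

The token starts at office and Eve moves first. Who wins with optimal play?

Adam

Track states (vertex, player-to-move).
A0 = {(attic,Eve), (attic,Adam)}
A1: add {(foyer,Eve), (lobby,Eve), (kitchen,Eve), (lab,Eve)}.
A2: add {(foyer,Adam), (kitchen,Adam)}.
A3: add {(vault,Eve)}.
A4: add {(lobby,Adam), (office,Adam)}.
A5 = A4; e.g. (vault,Adam) stays out. (office,Eve) never enters ⇒ Adam avoids the target.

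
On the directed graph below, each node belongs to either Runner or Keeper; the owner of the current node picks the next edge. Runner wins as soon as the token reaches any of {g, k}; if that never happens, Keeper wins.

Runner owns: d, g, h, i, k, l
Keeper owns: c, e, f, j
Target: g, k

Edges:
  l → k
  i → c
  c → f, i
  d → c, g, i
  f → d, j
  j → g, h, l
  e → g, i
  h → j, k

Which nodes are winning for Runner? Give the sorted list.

A0 = {g, k}
A1: add {d, h, l} — d (Runner) has d→g; h (Runner) has h→k; l (Runner) has l→k.
A2: add {j} — j (Keeper): all of {g, h, l} already in.
A3: add {f} — f (Keeper): all of {d, j} already in.
A4 = A3; e.g. c (Keeper) can still go to i. Fixed point.
Runner's winning region = {d, f, g, h, j, k, l}.

d, f, g, h, j, k, l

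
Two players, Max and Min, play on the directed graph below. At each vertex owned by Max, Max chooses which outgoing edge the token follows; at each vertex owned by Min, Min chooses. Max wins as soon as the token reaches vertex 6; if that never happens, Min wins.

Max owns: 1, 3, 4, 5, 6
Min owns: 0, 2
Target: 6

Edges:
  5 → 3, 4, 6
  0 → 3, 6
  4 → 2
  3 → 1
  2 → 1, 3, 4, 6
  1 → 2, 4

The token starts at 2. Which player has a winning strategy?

A0 = {6}
A1: add {5} — 5 (Max) has 5→6.
A2 = A1; e.g. 0 (Min) can still go to 3. Fixed point.
2 never enters the attractor, so Min can avoid the target forever.

Min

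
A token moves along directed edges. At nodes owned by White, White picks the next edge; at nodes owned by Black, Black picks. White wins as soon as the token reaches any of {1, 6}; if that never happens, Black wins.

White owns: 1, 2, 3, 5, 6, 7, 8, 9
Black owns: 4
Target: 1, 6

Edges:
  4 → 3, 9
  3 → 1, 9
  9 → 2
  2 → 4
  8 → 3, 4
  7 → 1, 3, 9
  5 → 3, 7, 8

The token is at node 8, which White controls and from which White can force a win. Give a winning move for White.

3

A0 = {1, 6}
A1: add {3, 7} — 3 (White) has 3→1; 7 (White) has 7→1.
A2: add {5, 8} — 5 (White) has 5→3; 8 (White) has 8→3.
A3 = A2; e.g. 2 (White) has no edge into A2. Fixed point.
From 8, successor 3 is in the attractor (rank 1); the other successor 4 is not.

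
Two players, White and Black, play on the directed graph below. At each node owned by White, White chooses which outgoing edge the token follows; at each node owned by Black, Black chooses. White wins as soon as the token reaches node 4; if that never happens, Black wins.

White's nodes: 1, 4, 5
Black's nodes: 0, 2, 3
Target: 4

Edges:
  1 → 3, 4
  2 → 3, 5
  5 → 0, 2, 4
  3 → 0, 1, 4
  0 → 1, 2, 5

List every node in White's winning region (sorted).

1, 4, 5

A0 = {4}
A1: add {1, 5} — 1 (White) has 1→4; 5 (White) has 5→4.
A2 = A1; e.g. 0 (Black) can still go to 2. Fixed point.
White's winning region = {1, 4, 5}.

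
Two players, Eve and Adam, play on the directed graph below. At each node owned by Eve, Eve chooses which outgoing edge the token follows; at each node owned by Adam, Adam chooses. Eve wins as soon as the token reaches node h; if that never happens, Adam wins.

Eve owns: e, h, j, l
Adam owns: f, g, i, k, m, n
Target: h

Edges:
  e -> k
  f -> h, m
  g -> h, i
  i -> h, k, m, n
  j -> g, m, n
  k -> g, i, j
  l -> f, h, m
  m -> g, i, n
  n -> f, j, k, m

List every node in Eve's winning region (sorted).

h, l

A0 = {h}
A1: add {l} — l (Eve) has l→h.
A2 = A1; e.g. e (Eve) has no edge into A1. Fixed point.
Eve's winning region = {h, l}.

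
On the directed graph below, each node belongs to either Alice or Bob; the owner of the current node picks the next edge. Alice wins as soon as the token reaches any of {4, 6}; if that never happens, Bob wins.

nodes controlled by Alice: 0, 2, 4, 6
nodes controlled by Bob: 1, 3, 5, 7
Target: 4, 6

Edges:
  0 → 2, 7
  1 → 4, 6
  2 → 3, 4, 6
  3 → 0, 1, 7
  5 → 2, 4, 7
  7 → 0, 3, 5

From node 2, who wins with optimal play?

A0 = {4, 6}
A1: add {1, 2} — 1 (Bob): all of {4, 6} already in; 2 (Alice) has 2→4.
2 ∈ A1, so Alice can force the target.

Alice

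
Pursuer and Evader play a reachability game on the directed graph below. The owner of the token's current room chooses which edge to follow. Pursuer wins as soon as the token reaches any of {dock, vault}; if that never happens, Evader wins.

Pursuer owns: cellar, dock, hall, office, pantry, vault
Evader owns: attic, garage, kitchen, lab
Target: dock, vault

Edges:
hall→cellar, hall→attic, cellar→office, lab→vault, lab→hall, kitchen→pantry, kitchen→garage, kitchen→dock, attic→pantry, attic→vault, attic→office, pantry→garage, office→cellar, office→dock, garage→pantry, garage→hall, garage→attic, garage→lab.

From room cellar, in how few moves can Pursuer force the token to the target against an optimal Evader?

A0 = {dock, vault}
A1: add {office} — office (Pursuer) has office→dock.
A2: add {cellar} — cellar (Pursuer) has cellar→office.
cellar enters the attractor at level 2, so Pursuer can force the target in 2 moves from there.

2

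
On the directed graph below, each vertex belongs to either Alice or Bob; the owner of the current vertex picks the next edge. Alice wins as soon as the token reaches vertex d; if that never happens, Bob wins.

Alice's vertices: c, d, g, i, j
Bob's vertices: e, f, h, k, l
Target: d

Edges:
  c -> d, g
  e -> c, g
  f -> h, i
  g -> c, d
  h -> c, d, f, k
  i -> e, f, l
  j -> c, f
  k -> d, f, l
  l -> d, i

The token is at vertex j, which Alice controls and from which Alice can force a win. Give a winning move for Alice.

c

A0 = {d}
A1: add {c, g} — c (Alice) has c→d; g (Alice) has g→d.
A2: add {e, j} — e (Bob): all of {c, g} already in; j (Alice) has j→c.
A3: add {i} — i (Alice) has i→e.
A4: add {l} — l (Bob): all of {d, i} already in.
A5 = A4; e.g. f (Bob) can still go to h. Fixed point.
From j, successor c is in the attractor (rank 1); the other successor f is not.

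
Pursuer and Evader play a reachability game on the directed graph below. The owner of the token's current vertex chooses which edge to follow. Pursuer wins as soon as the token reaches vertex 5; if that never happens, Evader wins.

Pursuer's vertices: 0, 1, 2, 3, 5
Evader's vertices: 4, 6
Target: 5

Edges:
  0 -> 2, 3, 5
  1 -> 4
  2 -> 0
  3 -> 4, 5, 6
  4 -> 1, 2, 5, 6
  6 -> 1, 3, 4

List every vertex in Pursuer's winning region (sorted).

0, 2, 3, 5

A0 = {5}
A1: add {0, 3} — 0 (Pursuer) has 0→5; 3 (Pursuer) has 3→5.
A2: add {2} — 2 (Pursuer) has 2→0.
A3 = A2; e.g. 1 (Pursuer) has no edge into A2. Fixed point.
Pursuer's winning region = {0, 2, 3, 5}.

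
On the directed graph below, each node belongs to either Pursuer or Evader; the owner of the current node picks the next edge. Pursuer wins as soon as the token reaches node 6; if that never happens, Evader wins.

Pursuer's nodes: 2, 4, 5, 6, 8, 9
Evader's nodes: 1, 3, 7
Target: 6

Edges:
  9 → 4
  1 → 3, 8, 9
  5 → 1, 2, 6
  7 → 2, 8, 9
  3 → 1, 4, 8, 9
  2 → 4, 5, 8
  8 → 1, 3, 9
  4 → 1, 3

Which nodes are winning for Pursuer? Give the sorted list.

2, 5, 6

A0 = {6}
A1: add {5} — 5 (Pursuer) has 5→6.
A2: add {2} — 2 (Pursuer) has 2→5.
A3 = A2; e.g. 1 (Evader) can still go to 3. Fixed point.
Pursuer's winning region = {2, 5, 6}.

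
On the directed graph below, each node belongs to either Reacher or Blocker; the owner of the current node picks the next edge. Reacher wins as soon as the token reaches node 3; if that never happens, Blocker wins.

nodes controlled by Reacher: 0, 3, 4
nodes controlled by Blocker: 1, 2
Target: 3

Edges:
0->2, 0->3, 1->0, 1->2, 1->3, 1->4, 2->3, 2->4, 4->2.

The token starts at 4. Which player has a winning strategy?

Blocker

A0 = {3}
A1: add {0} — 0 (Reacher) has 0→3.
A2 = A1; e.g. 1 (Blocker) can still go to 2. Fixed point.
4 never enters the attractor, so Blocker can avoid the target forever.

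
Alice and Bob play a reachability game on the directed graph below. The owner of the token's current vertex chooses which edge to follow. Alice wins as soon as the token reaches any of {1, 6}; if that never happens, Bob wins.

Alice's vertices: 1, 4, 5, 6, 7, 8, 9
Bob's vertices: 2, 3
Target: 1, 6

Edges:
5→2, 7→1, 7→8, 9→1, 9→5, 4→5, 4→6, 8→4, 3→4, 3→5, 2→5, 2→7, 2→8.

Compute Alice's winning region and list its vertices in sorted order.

A0 = {1, 6}
A1: add {4, 7, 9} — 4 (Alice) has 4→6; 7 (Alice) has 7→1; 9 (Alice) has 9→1.
A2: add {8} — 8 (Alice) has 8→4.
A3 = A2; e.g. 2 (Bob) can still go to 5. Fixed point.
Alice's winning region = {1, 4, 6, 7, 8, 9}.

1, 4, 6, 7, 8, 9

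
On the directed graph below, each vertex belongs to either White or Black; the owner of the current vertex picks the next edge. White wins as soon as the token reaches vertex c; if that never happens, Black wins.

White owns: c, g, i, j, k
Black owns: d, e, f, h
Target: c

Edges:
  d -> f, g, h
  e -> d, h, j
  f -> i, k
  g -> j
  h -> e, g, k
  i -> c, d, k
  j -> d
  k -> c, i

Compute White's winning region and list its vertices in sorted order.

A0 = {c}
A1: add {i, k} — i (White) has i→c; k (White) has k→c.
A2: add {f} — f (Black): all of {i, k} already in.
A3 = A2; e.g. d (Black) can still go to g. Fixed point.
White's winning region = {c, f, i, k}.

c, f, i, k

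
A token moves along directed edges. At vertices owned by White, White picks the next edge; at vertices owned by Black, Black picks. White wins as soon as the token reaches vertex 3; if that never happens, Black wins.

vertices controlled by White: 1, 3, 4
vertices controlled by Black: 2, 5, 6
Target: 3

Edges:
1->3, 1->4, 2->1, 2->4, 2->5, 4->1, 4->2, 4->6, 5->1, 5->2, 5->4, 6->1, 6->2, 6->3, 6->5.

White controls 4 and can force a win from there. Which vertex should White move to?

A0 = {3}
A1: add {1} — 1 (White) has 1→3.
A2: add {4} — 4 (White) has 4→1.
A3 = A2; e.g. 2 (Black) can still go to 5. Fixed point.
From 4, successor 1 is in the attractor (rank 1); the other successors 2, 6 are not.

1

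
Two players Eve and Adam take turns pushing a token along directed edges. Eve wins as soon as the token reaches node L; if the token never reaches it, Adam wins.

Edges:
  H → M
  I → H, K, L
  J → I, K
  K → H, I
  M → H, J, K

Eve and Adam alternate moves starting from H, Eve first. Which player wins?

Track states (vertex, player-to-move).
A0 = {(L,Eve), (L,Adam)}
A1: add {(I,Eve)}.
A2 = A1; e.g. (H,Eve) stays out. (H,Eve) never enters ⇒ Adam avoids the target.

Adam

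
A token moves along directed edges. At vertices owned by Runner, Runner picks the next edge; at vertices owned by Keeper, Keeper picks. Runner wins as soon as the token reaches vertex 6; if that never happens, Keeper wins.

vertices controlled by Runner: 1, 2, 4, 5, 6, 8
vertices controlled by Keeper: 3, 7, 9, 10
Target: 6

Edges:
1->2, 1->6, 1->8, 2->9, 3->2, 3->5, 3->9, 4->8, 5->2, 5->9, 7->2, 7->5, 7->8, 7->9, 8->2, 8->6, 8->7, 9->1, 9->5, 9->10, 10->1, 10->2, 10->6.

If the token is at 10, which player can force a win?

Keeper

A0 = {6}
A1: add {1, 8} — 1 (Runner) has 1→6; 8 (Runner) has 8→6.
A2: add {4} — 4 (Runner) has 4→8.
A3 = A2; e.g. 2 (Runner) has no edge into A2. Fixed point.
10 never enters the attractor, so Keeper can avoid the target forever.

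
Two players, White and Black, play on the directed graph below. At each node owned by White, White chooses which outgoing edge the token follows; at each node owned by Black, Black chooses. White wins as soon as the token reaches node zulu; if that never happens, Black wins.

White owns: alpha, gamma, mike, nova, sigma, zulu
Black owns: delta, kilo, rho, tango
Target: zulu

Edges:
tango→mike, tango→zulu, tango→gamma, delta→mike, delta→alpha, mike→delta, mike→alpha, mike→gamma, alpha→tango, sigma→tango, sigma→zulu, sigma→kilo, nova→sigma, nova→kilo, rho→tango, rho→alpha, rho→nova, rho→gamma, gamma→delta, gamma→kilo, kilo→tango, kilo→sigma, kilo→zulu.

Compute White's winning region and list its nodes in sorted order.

nova, sigma, zulu

A0 = {zulu}
A1: add {sigma} — sigma (White) has sigma→zulu.
A2: add {nova} — nova (White) has nova→sigma.
A3 = A2; e.g. tango (Black) can still go to mike. Fixed point.
White's winning region = {nova, sigma, zulu}.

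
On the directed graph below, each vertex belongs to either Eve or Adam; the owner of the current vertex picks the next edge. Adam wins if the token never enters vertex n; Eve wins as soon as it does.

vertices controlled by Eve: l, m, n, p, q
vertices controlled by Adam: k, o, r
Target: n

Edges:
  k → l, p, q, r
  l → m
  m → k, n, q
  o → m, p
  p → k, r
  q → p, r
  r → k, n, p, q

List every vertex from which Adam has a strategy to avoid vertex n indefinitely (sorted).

A0 = {n}
A1: add {m} — m (Eve) has m→n.
A2: add {l} — l (Eve) has l→m.
A3 = A2; e.g. k (Adam) can still go to p. Fixed point.
Eve's attractor = {l, m, n}; Adam avoids the target exactly from the complement.

k, o, p, q, r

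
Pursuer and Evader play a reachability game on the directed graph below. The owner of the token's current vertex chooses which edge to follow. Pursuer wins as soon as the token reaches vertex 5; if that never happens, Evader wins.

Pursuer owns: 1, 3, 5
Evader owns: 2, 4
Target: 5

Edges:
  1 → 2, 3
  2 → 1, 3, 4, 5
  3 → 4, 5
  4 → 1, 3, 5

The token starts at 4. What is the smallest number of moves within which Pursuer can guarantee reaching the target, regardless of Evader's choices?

3

A0 = {5}
A1: add {3} — 3 (Pursuer) has 3→5.
A2: add {1} — 1 (Pursuer) has 1→3.
A3: add {4} — 4 (Evader): all of {1, 3, 5} already in.
4 enters the attractor at level 3, so Pursuer can force the target in 3 moves from there.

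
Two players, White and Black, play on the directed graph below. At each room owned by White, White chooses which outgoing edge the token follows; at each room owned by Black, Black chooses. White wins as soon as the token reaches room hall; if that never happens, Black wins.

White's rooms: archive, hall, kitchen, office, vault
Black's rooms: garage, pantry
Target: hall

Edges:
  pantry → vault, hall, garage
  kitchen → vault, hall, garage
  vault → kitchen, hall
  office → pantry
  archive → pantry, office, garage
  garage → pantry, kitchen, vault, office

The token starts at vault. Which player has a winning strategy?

White

A0 = {hall}
A1: add {kitchen, vault} — kitchen (White) has kitchen→hall; vault (White) has vault→hall.
A2 = A1; e.g. pantry (Black) can still go to garage. Fixed point.
vault ∈ A1, so White can force the target.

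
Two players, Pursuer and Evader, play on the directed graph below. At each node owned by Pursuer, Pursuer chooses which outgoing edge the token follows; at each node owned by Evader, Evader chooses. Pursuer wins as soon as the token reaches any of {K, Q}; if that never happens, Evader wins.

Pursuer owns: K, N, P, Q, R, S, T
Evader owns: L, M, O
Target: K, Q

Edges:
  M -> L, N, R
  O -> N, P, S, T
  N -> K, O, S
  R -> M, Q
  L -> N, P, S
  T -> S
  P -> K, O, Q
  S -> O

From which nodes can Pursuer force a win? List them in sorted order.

A0 = {K, Q}
A1: add {N, P, R} — N (Pursuer) has N→K; P (Pursuer) has P→K; R (Pursuer) has R→Q.
A2 = A1; e.g. L (Evader) can still go to S. Fixed point.
Pursuer's winning region = {K, N, P, Q, R}.

K, N, P, Q, R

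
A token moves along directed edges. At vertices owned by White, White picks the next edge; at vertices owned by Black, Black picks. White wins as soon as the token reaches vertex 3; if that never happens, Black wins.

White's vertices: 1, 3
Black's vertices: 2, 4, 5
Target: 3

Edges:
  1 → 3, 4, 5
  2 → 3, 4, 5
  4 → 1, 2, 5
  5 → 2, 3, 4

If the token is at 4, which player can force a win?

A0 = {3}
A1: add {1} — 1 (White) has 1→3.
A2 = A1; e.g. 2 (Black) can still go to 4. Fixed point.
4 never enters the attractor, so Black can avoid the target forever.

Black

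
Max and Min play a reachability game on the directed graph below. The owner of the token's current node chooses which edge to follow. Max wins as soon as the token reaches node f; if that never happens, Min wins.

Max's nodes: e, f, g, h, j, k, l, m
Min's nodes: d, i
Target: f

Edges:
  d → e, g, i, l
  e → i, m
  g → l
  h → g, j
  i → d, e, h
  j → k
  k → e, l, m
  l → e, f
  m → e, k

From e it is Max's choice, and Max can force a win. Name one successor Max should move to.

m

A0 = {f}
A1: add {l} — l (Max) has l→f.
A2: add {g, k} — g (Max) has g→l; k (Max) has k→l.
A3: add {h, j, m} — h (Max) has h→g; j (Max) has j→k; m (Max) has m→k.
A4: add {e} — e (Max) has e→m.
A5 = A4; e.g. d (Min) can still go to i. Fixed point.
From e, successor m is in the attractor (rank 3); the other successor i is not.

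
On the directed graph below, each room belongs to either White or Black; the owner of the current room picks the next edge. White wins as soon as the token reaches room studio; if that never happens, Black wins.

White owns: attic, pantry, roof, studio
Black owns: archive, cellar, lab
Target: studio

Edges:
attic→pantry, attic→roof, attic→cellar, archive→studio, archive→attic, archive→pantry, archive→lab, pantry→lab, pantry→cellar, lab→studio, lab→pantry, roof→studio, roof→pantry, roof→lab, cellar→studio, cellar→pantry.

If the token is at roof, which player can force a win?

White

A0 = {studio}
A1: add {roof} — roof (White) has roof→studio.
roof ∈ A1, so White can force the target.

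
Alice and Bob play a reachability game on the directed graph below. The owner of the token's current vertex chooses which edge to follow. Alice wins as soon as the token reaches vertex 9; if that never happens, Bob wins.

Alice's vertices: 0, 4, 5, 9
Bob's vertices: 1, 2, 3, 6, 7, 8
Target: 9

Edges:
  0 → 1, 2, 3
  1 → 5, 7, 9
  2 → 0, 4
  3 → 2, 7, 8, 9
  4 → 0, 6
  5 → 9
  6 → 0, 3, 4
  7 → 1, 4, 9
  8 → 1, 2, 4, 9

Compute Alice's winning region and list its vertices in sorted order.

A0 = {9}
A1: add {5} — 5 (Alice) has 5→9.
A2 = A1; e.g. 0 (Alice) has no edge into A1. Fixed point.
Alice's winning region = {5, 9}.

5, 9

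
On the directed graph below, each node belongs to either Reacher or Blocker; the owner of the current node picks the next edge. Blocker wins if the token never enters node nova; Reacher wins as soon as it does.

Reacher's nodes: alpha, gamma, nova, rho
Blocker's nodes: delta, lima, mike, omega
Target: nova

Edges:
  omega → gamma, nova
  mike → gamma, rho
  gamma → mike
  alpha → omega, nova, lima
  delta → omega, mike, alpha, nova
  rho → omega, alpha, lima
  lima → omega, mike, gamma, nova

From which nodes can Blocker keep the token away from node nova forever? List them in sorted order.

delta, gamma, lima, mike, omega

A0 = {nova}
A1: add {alpha} — alpha (Reacher) has alpha→nova.
A2: add {rho} — rho (Reacher) has rho→alpha.
A3 = A2; e.g. omega (Blocker) can still go to gamma. Fixed point.
Reacher's attractor = {alpha, nova, rho}; Blocker avoids the target exactly from the complement.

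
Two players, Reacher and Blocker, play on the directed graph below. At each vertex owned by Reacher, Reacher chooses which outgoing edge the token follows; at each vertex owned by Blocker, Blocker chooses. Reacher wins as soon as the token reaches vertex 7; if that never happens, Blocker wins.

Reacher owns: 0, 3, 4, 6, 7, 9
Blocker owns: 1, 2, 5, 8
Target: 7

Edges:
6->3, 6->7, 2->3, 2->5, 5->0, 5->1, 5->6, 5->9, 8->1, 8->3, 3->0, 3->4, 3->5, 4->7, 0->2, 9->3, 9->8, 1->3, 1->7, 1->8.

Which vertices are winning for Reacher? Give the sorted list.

A0 = {7}
A1: add {4, 6} — 4 (Reacher) has 4→7; 6 (Reacher) has 6→7.
A2: add {3} — 3 (Reacher) has 3→4.
A3: add {9} — 9 (Reacher) has 9→3.
A4 = A3; e.g. 0 (Reacher) has no edge into A3. Fixed point.
Reacher's winning region = {3, 4, 6, 7, 9}.

3, 4, 6, 7, 9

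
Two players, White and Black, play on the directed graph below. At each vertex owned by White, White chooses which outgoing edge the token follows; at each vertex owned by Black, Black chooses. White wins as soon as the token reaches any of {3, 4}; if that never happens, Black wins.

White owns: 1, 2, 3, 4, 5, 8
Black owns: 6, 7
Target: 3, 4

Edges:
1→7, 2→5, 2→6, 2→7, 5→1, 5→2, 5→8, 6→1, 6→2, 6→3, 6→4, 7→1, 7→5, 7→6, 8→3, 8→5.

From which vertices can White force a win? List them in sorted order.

A0 = {3, 4}
A1: add {8} — 8 (White) has 8→3.
A2: add {5} — 5 (White) has 5→8.
A3: add {2} — 2 (White) has 2→5.
A4 = A3; e.g. 1 (White) has no edge into A3. Fixed point.
White's winning region = {2, 3, 4, 5, 8}.

2, 3, 4, 5, 8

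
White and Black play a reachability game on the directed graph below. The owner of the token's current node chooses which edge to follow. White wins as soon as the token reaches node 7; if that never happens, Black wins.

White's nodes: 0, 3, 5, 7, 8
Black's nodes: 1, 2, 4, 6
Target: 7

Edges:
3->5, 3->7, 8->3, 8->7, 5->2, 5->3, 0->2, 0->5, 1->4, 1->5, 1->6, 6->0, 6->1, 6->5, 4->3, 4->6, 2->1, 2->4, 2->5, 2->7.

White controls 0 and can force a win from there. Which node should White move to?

5

A0 = {7}
A1: add {3, 8} — 3 (White) has 3→7; 8 (White) has 8→7.
A2: add {5} — 5 (White) has 5→3.
A3: add {0} — 0 (White) has 0→5.
A4 = A3; e.g. 1 (Black) can still go to 4. Fixed point.
From 0, successor 5 is in the attractor (rank 2); the other successor 2 is not.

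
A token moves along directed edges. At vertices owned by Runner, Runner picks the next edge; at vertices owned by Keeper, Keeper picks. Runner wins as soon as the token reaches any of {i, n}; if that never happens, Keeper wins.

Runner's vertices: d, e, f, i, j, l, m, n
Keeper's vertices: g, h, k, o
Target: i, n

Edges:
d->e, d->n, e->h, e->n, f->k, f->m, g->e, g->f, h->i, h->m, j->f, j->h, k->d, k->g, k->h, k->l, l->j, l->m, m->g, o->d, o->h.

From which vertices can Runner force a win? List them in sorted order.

A0 = {i, n}
A1: add {d, e} — d (Runner) has d→n; e (Runner) has e→n.
A2 = A1; e.g. f (Runner) has no edge into A1. Fixed point.
Runner's winning region = {d, e, i, n}.

d, e, i, n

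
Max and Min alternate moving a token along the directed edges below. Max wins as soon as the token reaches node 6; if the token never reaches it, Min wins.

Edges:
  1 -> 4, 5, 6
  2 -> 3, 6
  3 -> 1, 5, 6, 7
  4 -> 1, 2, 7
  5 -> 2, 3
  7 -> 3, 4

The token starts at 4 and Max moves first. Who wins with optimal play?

Track states (vertex, player-to-move).
A0 = {(6,Max), (6,Min)}
A1: add {(1,Max), (2,Max), (3,Max)}.
A2: add {(2,Min), (5,Min)}.
A3: add {(4,Max), (5,Max)}.
(4,Max) ∈ A3 ⇒ Max forces the target.

Max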